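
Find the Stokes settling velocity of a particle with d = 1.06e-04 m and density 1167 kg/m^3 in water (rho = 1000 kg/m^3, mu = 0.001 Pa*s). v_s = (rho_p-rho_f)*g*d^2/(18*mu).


Density difference: rho_p - rho_f = 1167 - 1000 = 167 kg/m^3
d^2 = (1.06e-04)^2 = 1.1236e-08 m^2
Numerator = (rho_p - rho_f) * g * d^2 = 167 * 9.81 * 1.1236e-08 = 1.8407602e-05
Denominator = 18 * mu = 18 * 0.001 = 0.018
v_s = 1.8407602e-05 / 0.018 = 0.00102264 m/s
Check: Re = rho_f * v_s * d / mu = 1000 * 0.00102264 * 1.06e-04 / 0.001 = 0.108 < 1, so Stokes' law applies.

0.00102264 m/s


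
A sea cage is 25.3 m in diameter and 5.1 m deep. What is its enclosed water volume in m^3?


r = d/2 = 25.3/2 = 12.65 m
Base area = pi*r^2 = pi*12.65^2 = 502.72551 m^2
Volume = 502.72551 * 5.1 = 2563.9 m^3

2563.9 m^3


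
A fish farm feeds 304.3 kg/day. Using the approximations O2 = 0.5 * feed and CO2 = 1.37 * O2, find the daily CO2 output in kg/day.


O2 = 304.3 * 0.5 = 152.15
CO2 = 152.15 * 1.37 = 208.4455

208.4455 kg/day


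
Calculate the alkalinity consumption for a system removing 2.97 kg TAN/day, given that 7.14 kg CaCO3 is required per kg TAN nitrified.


Alkalinity factor: 7.14 kg CaCO3 consumed per kg TAN nitrified
alk = 2.97 kg TAN * 7.14 = 21.2058 kg CaCO3/day

21.2058 kg CaCO3/day


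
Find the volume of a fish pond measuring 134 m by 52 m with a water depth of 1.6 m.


Base area = L * W = 134 * 52 = 6968 m^2
Volume = area * depth = 6968 * 1.6 = 11148.8 m^3

11148.8 m^3


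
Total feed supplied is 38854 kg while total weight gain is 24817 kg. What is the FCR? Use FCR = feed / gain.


FCR = feed consumed / weight gained
FCR = 38854 kg / 24817 kg = 1.56562

1.56562


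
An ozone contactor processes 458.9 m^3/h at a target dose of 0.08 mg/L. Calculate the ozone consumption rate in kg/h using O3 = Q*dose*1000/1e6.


O3 demand (mg/h) = Q * dose * 1000 = 458.9 * 0.08 * 1000 = 36712 mg/h
Convert mg to kg: 36712 / 1e6 = 0.036712 kg/h

0.036712 kg/h


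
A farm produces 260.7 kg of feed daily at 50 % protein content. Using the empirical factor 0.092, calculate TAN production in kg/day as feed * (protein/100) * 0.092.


Protein in feed = 260.7 * 50/100 = 130.35 kg/day
TAN = protein * 0.092 = 130.35 * 0.092 = 11.9922 kg/day

11.9922 kg/day


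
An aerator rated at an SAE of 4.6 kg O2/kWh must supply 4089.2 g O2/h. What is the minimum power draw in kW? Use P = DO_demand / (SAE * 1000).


SAE in g O2/kWh = 4.6 * 1000 = 4600 g/kWh
P = DO_demand / SAE_g = 4089.2 / 4600 = 0.888957 kW

0.888957 kW


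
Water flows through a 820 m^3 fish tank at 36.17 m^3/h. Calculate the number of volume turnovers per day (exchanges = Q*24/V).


Daily flow volume = 36.17 m^3/h * 24 h = 868.08 m^3/day
Exchanges = daily flow / tank volume = 868.08 / 820 = 1.05863 exchanges/day

1.05863 exchanges/day


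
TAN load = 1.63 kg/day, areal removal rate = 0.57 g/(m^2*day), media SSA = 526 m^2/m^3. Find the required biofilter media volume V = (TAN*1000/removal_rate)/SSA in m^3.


A = 1.63*1000 / 0.57 = 2859.6491 m^2
V = 2859.6491 / 526 = 5.4366

5.4366 m^3


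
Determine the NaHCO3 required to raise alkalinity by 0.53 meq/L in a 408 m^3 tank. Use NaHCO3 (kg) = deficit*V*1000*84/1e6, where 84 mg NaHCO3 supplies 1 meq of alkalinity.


Tank volume in L = 408 m^3 * 1000 = 408000 L
Total meq required = 0.53 meq/L * 408000 L = 216240 meq
NaHCO3 mass = 216240 meq * 84 mg/meq / 1e6 = 18.1642 kg

18.1642 kg


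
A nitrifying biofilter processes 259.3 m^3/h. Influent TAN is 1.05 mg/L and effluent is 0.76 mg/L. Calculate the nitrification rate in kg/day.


Concentration drop: TAN_in - TAN_out = 1.05 - 0.76 = 0.29 mg/L
Hourly TAN removed = Q * dTAN = 259.3 m^3/h * 0.29 mg/L = 75.197 g/h  (m^3/h * mg/L = g/h)
Daily TAN removed = 75.197 * 24 = 1804.728 g/day
Convert to kg/day: 1804.728 / 1000 = 1.804728 kg/day

1.804728 kg/day


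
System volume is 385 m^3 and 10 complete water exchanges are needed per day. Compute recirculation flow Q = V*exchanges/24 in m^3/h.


Daily recirculation volume = 385 m^3 * 10 = 3850 m^3/day
Flow rate Q = daily volume / 24 h = 3850 / 24 = 160.417 m^3/h

160.417 m^3/h


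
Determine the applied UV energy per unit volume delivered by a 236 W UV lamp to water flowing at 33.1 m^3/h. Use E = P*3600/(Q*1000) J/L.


Energy delivered per hour = 236 W * 3600 s = 849600 J/h
Volume treated per hour = 33.1 m^3/h * 1000 = 33100 L/h
dose = 849600 / 33100 = 25.6677 J/L

25.6677 J/L


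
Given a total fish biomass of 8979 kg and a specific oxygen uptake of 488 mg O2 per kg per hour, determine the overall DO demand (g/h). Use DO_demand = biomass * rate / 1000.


Total O2 consumption (mg/h) = 8979 kg * 488 mg/(kg*h) = 4381752 mg/h
Convert to g/h: 4381752 / 1000 = 4381.752 g/h

4381.752 g/h


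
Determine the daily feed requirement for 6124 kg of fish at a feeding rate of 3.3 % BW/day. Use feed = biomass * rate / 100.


Feeding rate fraction = 3.3% / 100 = 0.033
Daily feed = 6124 kg * 0.033 = 202.092 kg/day

202.092 kg/day


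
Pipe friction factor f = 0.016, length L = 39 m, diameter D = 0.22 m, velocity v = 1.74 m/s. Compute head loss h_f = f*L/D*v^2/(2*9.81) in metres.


v^2 = 1.74^2 = 3.0276 m^2/s^2
L/D = 39/0.22 = 177.27273
h_f = f*(L/D)*v^2/(2g) = 0.016 * 177.27273 * 3.0276 / 19.62 = 0.437685 m

0.437685 m


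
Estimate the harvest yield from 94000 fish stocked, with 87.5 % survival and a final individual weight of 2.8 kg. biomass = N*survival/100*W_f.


Survivors = 94000 * 87.5/100 = 82250 fish
Harvest biomass = survivors * W_f = 82250 * 2.8 = 230300 kg

230300 kg


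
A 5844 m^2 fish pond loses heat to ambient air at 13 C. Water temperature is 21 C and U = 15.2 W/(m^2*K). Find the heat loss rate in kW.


Temperature difference dT = 21 - 13 = 8 K
Heat loss (W) = U * A * dT = 15.2 * 5844 * 8 = 710630.4 W
Convert to kW: 710630.4 / 1000 = 710.6304 kW

710.6304 kW


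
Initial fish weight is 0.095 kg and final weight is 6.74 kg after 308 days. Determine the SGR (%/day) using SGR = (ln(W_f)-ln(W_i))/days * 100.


ln(W_f) = ln(6.74) = 1.9080599
ln(W_i) = ln(0.095) = -2.3538784
ln(W_f) - ln(W_i) = 1.9080599 - -2.3538784 = 4.2619383
SGR = 4.2619383 / 308 * 100 = 1.38375 %/day

1.38375 %/day


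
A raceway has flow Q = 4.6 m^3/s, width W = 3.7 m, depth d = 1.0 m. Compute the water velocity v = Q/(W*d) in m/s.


Cross-sectional area = W * d = 3.7 * 1.0 = 3.7 m^2
Velocity = Q / A = 4.6 / 3.7 = 1.24324 m/s

1.24324 m/s


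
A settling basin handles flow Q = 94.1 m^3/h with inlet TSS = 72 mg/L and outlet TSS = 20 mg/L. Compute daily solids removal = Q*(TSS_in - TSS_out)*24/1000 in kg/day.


Concentration drop: TSS_in - TSS_out = 72 - 20 = 52 mg/L
Hourly solids removed = Q * dTSS = 94.1 m^3/h * 52 mg/L = 4893.2 g/h  (m^3/h * mg/L = g/h)
Daily solids removed = 4893.2 * 24 = 117436.8 g/day
Convert g to kg: 117436.8 / 1000 = 117.4368 kg/day

117.4368 kg/day


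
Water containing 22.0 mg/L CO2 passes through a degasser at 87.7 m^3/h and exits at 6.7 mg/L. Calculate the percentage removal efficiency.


CO2_out / CO2_in = 6.7 / 22.0 = 0.30454545
Fraction remaining = 0.30454545
efficiency = (1 - 0.30454545) * 100 = 69.5455 %

69.5455 %


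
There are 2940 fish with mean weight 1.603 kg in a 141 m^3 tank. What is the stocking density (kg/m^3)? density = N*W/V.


Total biomass = 2940 fish * 1.603 kg = 4712.82 kg
Density = total biomass / volume = 4712.82 / 141 = 33.4243 kg/m^3

33.4243 kg/m^3


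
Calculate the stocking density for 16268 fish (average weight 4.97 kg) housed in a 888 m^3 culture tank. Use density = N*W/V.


Total biomass = 16268 fish * 4.97 kg = 80851.96 kg
Density = total biomass / volume = 80851.96 / 888 = 91.0495 kg/m^3

91.0495 kg/m^3


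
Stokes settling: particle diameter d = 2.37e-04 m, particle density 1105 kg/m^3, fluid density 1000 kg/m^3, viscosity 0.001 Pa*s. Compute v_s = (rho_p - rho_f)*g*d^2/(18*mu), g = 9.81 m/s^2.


Density difference: rho_p - rho_f = 1105 - 1000 = 105 kg/m^3
d^2 = (2.37e-04)^2 = 5.6169e-08 m^2
Numerator = (rho_p - rho_f) * g * d^2 = 105 * 9.81 * 5.6169e-08 = 5.7856878e-05
Denominator = 18 * mu = 18 * 0.001 = 0.018
v_s = 5.7856878e-05 / 0.018 = 0.00321427 m/s
Check: Re = rho_f * v_s * d / mu = 1000 * 0.00321427 * 2.37e-04 / 0.001 = 0.762 < 1, so Stokes' law applies.

0.00321427 m/s


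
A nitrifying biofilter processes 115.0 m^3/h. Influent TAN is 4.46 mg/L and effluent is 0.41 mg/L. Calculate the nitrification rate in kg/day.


Concentration drop: TAN_in - TAN_out = 4.46 - 0.41 = 4.05 mg/L
Hourly TAN removed = Q * dTAN = 115.0 m^3/h * 4.05 mg/L = 465.75 g/h  (m^3/h * mg/L = g/h)
Daily TAN removed = 465.75 * 24 = 11178 g/day
Convert to kg/day: 11178 / 1000 = 11.178 kg/day

11.178 kg/day


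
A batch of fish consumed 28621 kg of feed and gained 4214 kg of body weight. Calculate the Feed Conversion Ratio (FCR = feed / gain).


FCR = feed consumed / weight gained
FCR = 28621 kg / 4214 kg = 6.79188

6.79188


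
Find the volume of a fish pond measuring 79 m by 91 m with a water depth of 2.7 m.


Base area = L * W = 79 * 91 = 7189 m^2
Volume = area * depth = 7189 * 2.7 = 19410.3 m^3

19410.3 m^3


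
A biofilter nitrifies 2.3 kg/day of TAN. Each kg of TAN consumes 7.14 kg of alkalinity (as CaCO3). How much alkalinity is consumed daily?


Alkalinity factor: 7.14 kg CaCO3 consumed per kg TAN nitrified
alk = 2.3 kg TAN * 7.14 = 16.422 kg CaCO3/day

16.422 kg CaCO3/day


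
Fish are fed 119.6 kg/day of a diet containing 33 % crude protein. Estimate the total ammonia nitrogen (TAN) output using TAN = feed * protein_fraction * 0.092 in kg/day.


Protein in feed = 119.6 * 33/100 = 39.468 kg/day
TAN = protein * 0.092 = 39.468 * 0.092 = 3.631056 kg/day

3.631056 kg/day


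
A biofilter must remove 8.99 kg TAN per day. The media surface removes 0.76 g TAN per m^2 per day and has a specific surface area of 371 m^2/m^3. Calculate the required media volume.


A = 8.99*1000 / 0.76 = 11828.947 m^2
V = 11828.947 / 371 = 31.884

31.884 m^3


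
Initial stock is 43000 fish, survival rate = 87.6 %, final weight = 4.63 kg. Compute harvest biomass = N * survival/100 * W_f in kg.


Survivors = 43000 * 87.6/100 = 37668 fish
Harvest biomass = survivors * W_f = 37668 * 4.63 = 174402.84 kg

174402.84 kg


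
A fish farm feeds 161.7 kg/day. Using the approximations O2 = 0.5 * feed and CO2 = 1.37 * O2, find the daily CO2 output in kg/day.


O2 = 161.7 * 0.5 = 80.85
CO2 = 80.85 * 1.37 = 110.7645

110.7645 kg/day


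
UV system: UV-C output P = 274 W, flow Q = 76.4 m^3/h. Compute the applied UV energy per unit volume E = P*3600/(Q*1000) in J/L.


Energy delivered per hour = 274 W * 3600 s = 986400 J/h
Volume treated per hour = 76.4 m^3/h * 1000 = 76400 L/h
dose = 986400 / 76400 = 12.911 J/L

12.911 J/L


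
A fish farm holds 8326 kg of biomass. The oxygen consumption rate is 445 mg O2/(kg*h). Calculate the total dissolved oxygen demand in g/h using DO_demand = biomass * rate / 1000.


Total O2 consumption (mg/h) = 8326 kg * 445 mg/(kg*h) = 3705070 mg/h
Convert to g/h: 3705070 / 1000 = 3705.07 g/h

3705.07 g/h


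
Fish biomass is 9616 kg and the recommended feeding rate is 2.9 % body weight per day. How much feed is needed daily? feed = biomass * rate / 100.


Feeding rate fraction = 2.9% / 100 = 0.029
Daily feed = 9616 kg * 0.029 = 278.864 kg/day

278.864 kg/day


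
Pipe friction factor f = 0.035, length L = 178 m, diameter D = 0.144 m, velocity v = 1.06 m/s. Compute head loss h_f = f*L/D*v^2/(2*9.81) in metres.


v^2 = 1.06^2 = 1.1236 m^2/s^2
L/D = 178/0.144 = 1236.1111
h_f = f*(L/D)*v^2/(2g) = 0.035 * 1236.1111 * 1.1236 / 19.62 = 2.47764 m

2.47764 m


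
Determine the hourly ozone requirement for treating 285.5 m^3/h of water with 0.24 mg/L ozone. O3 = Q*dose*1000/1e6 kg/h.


O3 demand (mg/h) = Q * dose * 1000 = 285.5 * 0.24 * 1000 = 68520 mg/h
Convert mg to kg: 68520 / 1e6 = 0.06852 kg/h

0.06852 kg/h


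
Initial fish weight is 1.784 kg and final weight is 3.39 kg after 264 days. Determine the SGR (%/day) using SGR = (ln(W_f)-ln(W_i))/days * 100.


ln(W_f) = ln(3.39) = 1.2208299
ln(W_i) = ln(1.784) = 0.57885803
ln(W_f) - ln(W_i) = 1.2208299 - 0.57885803 = 0.64197187
SGR = 0.64197187 / 264 * 100 = 0.243171 %/day

0.243171 %/day


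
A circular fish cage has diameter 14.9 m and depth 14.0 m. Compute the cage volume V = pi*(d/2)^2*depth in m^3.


r = d/2 = 14.9/2 = 7.45 m
Base area = pi*r^2 = pi*7.45^2 = 174.36625 m^2
Volume = 174.36625 * 14.0 = 2441.13 m^3

2441.13 m^3


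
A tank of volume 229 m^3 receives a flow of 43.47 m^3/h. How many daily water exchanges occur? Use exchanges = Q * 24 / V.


Daily flow volume = 43.47 m^3/h * 24 h = 1043.28 m^3/day
Exchanges = daily flow / tank volume = 1043.28 / 229 = 4.55581 exchanges/day

4.55581 exchanges/day


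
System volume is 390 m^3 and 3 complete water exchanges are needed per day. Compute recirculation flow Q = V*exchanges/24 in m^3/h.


Daily recirculation volume = 390 m^3 * 3 = 1170 m^3/day
Flow rate Q = daily volume / 24 h = 1170 / 24 = 48.75 m^3/h

48.75 m^3/h


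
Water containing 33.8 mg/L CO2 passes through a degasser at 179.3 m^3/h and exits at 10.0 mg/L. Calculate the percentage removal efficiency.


CO2_out / CO2_in = 10.0 / 33.8 = 0.29585799
Fraction remaining = 0.29585799
efficiency = (1 - 0.29585799) * 100 = 70.4142 %

70.4142 %


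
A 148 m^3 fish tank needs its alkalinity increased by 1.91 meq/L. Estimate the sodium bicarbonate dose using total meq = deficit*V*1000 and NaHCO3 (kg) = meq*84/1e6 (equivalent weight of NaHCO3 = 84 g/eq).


Tank volume in L = 148 m^3 * 1000 = 148000 L
Total meq required = 1.91 meq/L * 148000 L = 282680 meq
NaHCO3 mass = 282680 meq * 84 mg/meq / 1e6 = 23.7451 kg

23.7451 kg


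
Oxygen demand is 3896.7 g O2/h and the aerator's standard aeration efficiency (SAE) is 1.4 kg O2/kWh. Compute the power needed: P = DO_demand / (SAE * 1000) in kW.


SAE in g O2/kWh = 1.4 * 1000 = 1400 g/kWh
P = DO_demand / SAE_g = 3896.7 / 1400 = 2.78336 kW

2.78336 kW


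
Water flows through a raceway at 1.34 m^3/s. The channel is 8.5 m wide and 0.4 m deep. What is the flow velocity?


Cross-sectional area = W * d = 8.5 * 0.4 = 3.4 m^2
Velocity = Q / A = 1.34 / 3.4 = 0.394118 m/s

0.394118 m/s


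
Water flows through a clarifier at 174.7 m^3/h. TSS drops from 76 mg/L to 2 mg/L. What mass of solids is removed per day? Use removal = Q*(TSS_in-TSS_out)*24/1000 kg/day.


Concentration drop: TSS_in - TSS_out = 76 - 2 = 74 mg/L
Hourly solids removed = Q * dTSS = 174.7 m^3/h * 74 mg/L = 12927.8 g/h  (m^3/h * mg/L = g/h)
Daily solids removed = 12927.8 * 24 = 310267.2 g/day
Convert g to kg: 310267.2 / 1000 = 310.2672 kg/day

310.2672 kg/day


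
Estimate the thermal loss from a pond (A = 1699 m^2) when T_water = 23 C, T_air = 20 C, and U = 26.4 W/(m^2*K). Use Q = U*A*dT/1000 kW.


Temperature difference dT = 23 - 20 = 3 K
Heat loss (W) = U * A * dT = 26.4 * 1699 * 3 = 134560.8 W
Convert to kW: 134560.8 / 1000 = 134.5608 kW

134.5608 kW


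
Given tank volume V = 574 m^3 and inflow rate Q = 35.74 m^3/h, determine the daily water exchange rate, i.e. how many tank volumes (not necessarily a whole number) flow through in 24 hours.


Daily flow volume = 35.74 m^3/h * 24 h = 857.76 m^3/day
Exchanges = daily flow / tank volume = 857.76 / 574 = 1.49436 exchanges/day

1.49436 exchanges/day


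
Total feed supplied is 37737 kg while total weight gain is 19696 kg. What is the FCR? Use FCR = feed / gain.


FCR = feed consumed / weight gained
FCR = 37737 kg / 19696 kg = 1.91597

1.91597


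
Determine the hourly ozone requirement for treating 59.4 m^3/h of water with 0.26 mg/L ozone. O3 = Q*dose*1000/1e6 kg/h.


O3 demand (mg/h) = Q * dose * 1000 = 59.4 * 0.26 * 1000 = 15444 mg/h
Convert mg to kg: 15444 / 1e6 = 0.015444 kg/h

0.015444 kg/h


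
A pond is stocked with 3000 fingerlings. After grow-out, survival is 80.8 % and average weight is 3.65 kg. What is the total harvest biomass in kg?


Survivors = 3000 * 80.8/100 = 2424 fish
Harvest biomass = survivors * W_f = 2424 * 3.65 = 8847.6 kg

8847.6 kg


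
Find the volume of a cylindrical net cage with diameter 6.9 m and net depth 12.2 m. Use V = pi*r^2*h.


r = d/2 = 6.9/2 = 3.45 m
Base area = pi*r^2 = pi*3.45^2 = 37.392807 m^2
Volume = 37.392807 * 12.2 = 456.192 m^3

456.192 m^3


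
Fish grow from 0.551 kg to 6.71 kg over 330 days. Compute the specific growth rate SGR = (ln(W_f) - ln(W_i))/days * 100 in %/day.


ln(W_f) = ln(6.71) = 1.903599
ln(W_i) = ln(0.551) = -0.59602047
ln(W_f) - ln(W_i) = 1.903599 - -0.59602047 = 2.4996195
SGR = 2.4996195 / 330 * 100 = 0.75746 %/day

0.75746 %/day


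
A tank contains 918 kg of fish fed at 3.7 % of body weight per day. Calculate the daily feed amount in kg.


Feeding rate fraction = 3.7% / 100 = 0.037
Daily feed = 918 kg * 0.037 = 33.966 kg/day

33.966 kg/day


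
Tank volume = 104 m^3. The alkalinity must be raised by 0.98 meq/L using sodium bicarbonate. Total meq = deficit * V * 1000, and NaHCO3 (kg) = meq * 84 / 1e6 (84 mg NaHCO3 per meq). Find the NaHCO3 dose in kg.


Tank volume in L = 104 m^3 * 1000 = 104000 L
Total meq required = 0.98 meq/L * 104000 L = 101920 meq
NaHCO3 mass = 101920 meq * 84 mg/meq / 1e6 = 8.56128 kg

8.56128 kg


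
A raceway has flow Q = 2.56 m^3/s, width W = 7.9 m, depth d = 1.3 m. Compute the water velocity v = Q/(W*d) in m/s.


Cross-sectional area = W * d = 7.9 * 1.3 = 10.27 m^2
Velocity = Q / A = 2.56 / 10.27 = 0.24927 m/s

0.24927 m/s


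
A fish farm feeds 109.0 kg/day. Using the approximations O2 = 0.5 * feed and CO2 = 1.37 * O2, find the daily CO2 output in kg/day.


O2 = 109.0 * 0.5 = 54.5
CO2 = 54.5 * 1.37 = 74.665

74.665 kg/day


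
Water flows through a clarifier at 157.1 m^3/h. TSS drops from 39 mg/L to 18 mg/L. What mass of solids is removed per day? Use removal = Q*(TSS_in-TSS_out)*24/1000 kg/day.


Concentration drop: TSS_in - TSS_out = 39 - 18 = 21 mg/L
Hourly solids removed = Q * dTSS = 157.1 m^3/h * 21 mg/L = 3299.1 g/h  (m^3/h * mg/L = g/h)
Daily solids removed = 3299.1 * 24 = 79178.4 g/day
Convert g to kg: 79178.4 / 1000 = 79.1784 kg/day

79.1784 kg/day


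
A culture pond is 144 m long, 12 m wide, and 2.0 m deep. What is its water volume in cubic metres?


Base area = L * W = 144 * 12 = 1728 m^2
Volume = area * depth = 1728 * 2.0 = 3456 m^3

3456 m^3


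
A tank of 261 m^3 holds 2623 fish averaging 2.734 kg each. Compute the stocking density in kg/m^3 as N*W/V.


Total biomass = 2623 fish * 2.734 kg = 7171.282 kg
Density = total biomass / volume = 7171.282 / 261 = 27.4762 kg/m^3

27.4762 kg/m^3


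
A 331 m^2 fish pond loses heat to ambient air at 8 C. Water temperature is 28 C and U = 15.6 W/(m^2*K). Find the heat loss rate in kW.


Temperature difference dT = 28 - 8 = 20 K
Heat loss (W) = U * A * dT = 15.6 * 331 * 20 = 103272 W
Convert to kW: 103272 / 1000 = 103.272 kW

103.272 kW


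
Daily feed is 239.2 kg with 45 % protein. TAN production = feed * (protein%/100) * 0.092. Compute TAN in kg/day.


Protein in feed = 239.2 * 45/100 = 107.64 kg/day
TAN = protein * 0.092 = 107.64 * 0.092 = 9.90288 kg/day

9.90288 kg/day


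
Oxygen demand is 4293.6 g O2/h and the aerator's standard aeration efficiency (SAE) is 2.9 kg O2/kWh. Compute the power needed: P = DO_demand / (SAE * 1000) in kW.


SAE in g O2/kWh = 2.9 * 1000 = 2900 g/kWh
P = DO_demand / SAE_g = 4293.6 / 2900 = 1.48055 kW

1.48055 kW


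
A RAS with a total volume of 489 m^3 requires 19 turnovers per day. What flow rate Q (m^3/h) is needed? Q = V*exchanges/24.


Daily recirculation volume = 489 m^3 * 19 = 9291 m^3/day
Flow rate Q = daily volume / 24 h = 9291 / 24 = 387.125 m^3/h

387.125 m^3/h


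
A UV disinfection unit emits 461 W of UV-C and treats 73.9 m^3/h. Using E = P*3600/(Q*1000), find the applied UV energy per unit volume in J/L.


Energy delivered per hour = 461 W * 3600 s = 1659600 J/h
Volume treated per hour = 73.9 m^3/h * 1000 = 73900 L/h
dose = 1659600 / 73900 = 22.4574 J/L

22.4574 J/L


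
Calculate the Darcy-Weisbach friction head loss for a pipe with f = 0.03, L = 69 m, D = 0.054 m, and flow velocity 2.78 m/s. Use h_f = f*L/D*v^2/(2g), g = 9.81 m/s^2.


v^2 = 2.78^2 = 7.7284 m^2/s^2
L/D = 69/0.054 = 1277.7778
h_f = f*(L/D)*v^2/(2g) = 0.03 * 1277.7778 * 7.7284 / 19.62 = 15.0997 m

15.0997 m


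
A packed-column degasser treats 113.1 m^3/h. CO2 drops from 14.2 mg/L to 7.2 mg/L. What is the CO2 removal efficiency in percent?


CO2_out / CO2_in = 7.2 / 14.2 = 0.50704225
Fraction remaining = 0.50704225
efficiency = (1 - 0.50704225) * 100 = 49.2958 %

49.2958 %


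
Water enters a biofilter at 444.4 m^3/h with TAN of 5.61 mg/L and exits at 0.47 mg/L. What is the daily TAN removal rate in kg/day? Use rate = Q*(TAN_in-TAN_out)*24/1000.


Concentration drop: TAN_in - TAN_out = 5.61 - 0.47 = 5.14 mg/L
Hourly TAN removed = Q * dTAN = 444.4 m^3/h * 5.14 mg/L = 2284.216 g/h  (m^3/h * mg/L = g/h)
Daily TAN removed = 2284.216 * 24 = 54821.184 g/day
Convert to kg/day: 54821.184 / 1000 = 54.821184 kg/day

54.821184 kg/day


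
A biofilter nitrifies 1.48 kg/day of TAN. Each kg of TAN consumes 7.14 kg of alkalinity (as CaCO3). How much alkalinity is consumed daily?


Alkalinity factor: 7.14 kg CaCO3 consumed per kg TAN nitrified
alk = 1.48 kg TAN * 7.14 = 10.5672 kg CaCO3/day

10.5672 kg CaCO3/day


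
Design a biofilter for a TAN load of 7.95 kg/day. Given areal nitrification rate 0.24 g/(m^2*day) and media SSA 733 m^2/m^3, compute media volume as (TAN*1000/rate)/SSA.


A = 7.95*1000 / 0.24 = 33125 m^2
V = 33125 / 733 = 45.191

45.191 m^3


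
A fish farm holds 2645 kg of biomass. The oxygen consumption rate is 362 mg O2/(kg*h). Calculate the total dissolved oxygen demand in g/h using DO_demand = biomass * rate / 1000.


Total O2 consumption (mg/h) = 2645 kg * 362 mg/(kg*h) = 957490 mg/h
Convert to g/h: 957490 / 1000 = 957.49 g/h

957.49 g/h


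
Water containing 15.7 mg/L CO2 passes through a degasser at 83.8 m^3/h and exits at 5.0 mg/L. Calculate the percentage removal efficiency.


CO2_out / CO2_in = 5.0 / 15.7 = 0.31847134
Fraction remaining = 0.31847134
efficiency = (1 - 0.31847134) * 100 = 68.1529 %

68.1529 %


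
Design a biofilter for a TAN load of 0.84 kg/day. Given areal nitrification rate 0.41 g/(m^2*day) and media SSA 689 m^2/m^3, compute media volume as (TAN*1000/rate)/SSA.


A = 0.84*1000 / 0.41 = 2048.7805 m^2
V = 2048.7805 / 689 = 2.97356

2.97356 m^3


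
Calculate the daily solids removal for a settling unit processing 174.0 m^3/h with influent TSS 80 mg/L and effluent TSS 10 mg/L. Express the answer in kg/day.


Concentration drop: TSS_in - TSS_out = 80 - 10 = 70 mg/L
Hourly solids removed = Q * dTSS = 174.0 m^3/h * 70 mg/L = 12180 g/h  (m^3/h * mg/L = g/h)
Daily solids removed = 12180 * 24 = 292320 g/day
Convert g to kg: 292320 / 1000 = 292.32 kg/day

292.32 kg/day


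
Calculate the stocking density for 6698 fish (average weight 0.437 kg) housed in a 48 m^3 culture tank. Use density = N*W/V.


Total biomass = 6698 fish * 0.437 kg = 2927.026 kg
Density = total biomass / volume = 2927.026 / 48 = 60.9797 kg/m^3

60.9797 kg/m^3


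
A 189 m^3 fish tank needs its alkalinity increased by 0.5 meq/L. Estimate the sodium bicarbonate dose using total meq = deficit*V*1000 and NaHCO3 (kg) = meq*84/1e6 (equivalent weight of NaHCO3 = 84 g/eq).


Tank volume in L = 189 m^3 * 1000 = 189000 L
Total meq required = 0.5 meq/L * 189000 L = 94500 meq
NaHCO3 mass = 94500 meq * 84 mg/meq / 1e6 = 7.938 kg

7.938 kg


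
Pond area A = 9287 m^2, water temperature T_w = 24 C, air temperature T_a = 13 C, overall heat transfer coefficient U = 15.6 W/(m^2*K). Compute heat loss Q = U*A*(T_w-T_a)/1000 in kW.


Temperature difference dT = 24 - 13 = 11 K
Heat loss (W) = U * A * dT = 15.6 * 9287 * 11 = 1593649.2 W
Convert to kW: 1593649.2 / 1000 = 1593.6492 kW

1593.6492 kW


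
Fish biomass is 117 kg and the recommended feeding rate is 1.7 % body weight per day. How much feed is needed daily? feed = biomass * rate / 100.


Feeding rate fraction = 1.7% / 100 = 0.017
Daily feed = 117 kg * 0.017 = 1.989 kg/day

1.989 kg/day


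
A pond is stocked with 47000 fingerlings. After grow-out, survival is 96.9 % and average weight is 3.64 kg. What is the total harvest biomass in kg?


Survivors = 47000 * 96.9/100 = 45543 fish
Harvest biomass = survivors * W_f = 45543 * 3.64 = 165776.52 kg

165776.52 kg


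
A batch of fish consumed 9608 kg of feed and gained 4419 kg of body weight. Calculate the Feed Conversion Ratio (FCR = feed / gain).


FCR = feed consumed / weight gained
FCR = 9608 kg / 4419 kg = 2.17425

2.17425


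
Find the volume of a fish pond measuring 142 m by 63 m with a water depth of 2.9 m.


Base area = L * W = 142 * 63 = 8946 m^2
Volume = area * depth = 8946 * 2.9 = 25943.4 m^3

25943.4 m^3


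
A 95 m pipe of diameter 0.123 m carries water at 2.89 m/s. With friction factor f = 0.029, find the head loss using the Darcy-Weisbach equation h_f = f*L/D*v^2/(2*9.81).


v^2 = 2.89^2 = 8.3521 m^2/s^2
L/D = 95/0.123 = 772.35772
h_f = f*(L/D)*v^2/(2g) = 0.029 * 772.35772 * 8.3521 / 19.62 = 9.53483 m

9.53483 m


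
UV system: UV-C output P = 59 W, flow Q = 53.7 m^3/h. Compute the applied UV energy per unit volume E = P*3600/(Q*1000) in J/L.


Energy delivered per hour = 59 W * 3600 s = 212400 J/h
Volume treated per hour = 53.7 m^3/h * 1000 = 53700 L/h
dose = 212400 / 53700 = 3.95531 J/L

3.95531 J/L


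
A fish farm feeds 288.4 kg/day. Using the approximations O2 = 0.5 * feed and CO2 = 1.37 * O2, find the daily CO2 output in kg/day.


O2 = 288.4 * 0.5 = 144.2
CO2 = 144.2 * 1.37 = 197.554

197.554 kg/day


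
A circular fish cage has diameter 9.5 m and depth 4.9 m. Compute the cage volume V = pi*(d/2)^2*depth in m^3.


r = d/2 = 9.5/2 = 4.75 m
Base area = pi*r^2 = pi*4.75^2 = 70.882184 m^2
Volume = 70.882184 * 4.9 = 347.323 m^3

347.323 m^3


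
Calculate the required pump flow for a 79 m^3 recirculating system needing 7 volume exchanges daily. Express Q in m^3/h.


Daily recirculation volume = 79 m^3 * 7 = 553 m^3/day
Flow rate Q = daily volume / 24 h = 553 / 24 = 23.0417 m^3/h

23.0417 m^3/h


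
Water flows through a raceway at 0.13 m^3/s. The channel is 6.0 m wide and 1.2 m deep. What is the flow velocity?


Cross-sectional area = W * d = 6.0 * 1.2 = 7.2 m^2
Velocity = Q / A = 0.13 / 7.2 = 0.0180556 m/s

0.0180556 m/s


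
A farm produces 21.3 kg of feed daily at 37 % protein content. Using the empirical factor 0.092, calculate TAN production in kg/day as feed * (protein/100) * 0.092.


Protein in feed = 21.3 * 37/100 = 7.881 kg/day
TAN = protein * 0.092 = 7.881 * 0.092 = 0.725052 kg/day

0.725052 kg/day


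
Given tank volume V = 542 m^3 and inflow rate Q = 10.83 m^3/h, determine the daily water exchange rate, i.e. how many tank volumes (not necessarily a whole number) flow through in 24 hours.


Daily flow volume = 10.83 m^3/h * 24 h = 259.92 m^3/day
Exchanges = daily flow / tank volume = 259.92 / 542 = 0.479557 exchanges/day

0.479557 exchanges/day


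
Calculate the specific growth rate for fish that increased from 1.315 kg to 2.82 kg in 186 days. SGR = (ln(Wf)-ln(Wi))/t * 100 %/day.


ln(W_f) = ln(2.82) = 1.0367369
ln(W_i) = ln(1.315) = 0.27383667
ln(W_f) - ln(W_i) = 1.0367369 - 0.27383667 = 0.76290023
SGR = 0.76290023 / 186 * 100 = 0.410161 %/day

0.410161 %/day


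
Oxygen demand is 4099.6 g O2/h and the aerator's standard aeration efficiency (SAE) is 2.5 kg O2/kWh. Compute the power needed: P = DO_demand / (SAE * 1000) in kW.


SAE in g O2/kWh = 2.5 * 1000 = 2500 g/kWh
P = DO_demand / SAE_g = 4099.6 / 2500 = 1.63984 kW

1.63984 kW


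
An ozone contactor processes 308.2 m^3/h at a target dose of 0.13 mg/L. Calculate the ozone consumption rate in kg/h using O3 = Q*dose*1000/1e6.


O3 demand (mg/h) = Q * dose * 1000 = 308.2 * 0.13 * 1000 = 40066 mg/h
Convert mg to kg: 40066 / 1e6 = 0.040066 kg/h

0.040066 kg/h


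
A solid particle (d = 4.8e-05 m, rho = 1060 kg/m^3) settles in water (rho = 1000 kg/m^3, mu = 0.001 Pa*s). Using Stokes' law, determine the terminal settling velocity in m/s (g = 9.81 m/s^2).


Density difference: rho_p - rho_f = 1060 - 1000 = 60 kg/m^3
d^2 = (4.8e-05)^2 = 2.304e-09 m^2
Numerator = (rho_p - rho_f) * g * d^2 = 60 * 9.81 * 2.304e-09 = 1.3561344e-06
Denominator = 18 * mu = 18 * 0.001 = 0.018
v_s = 1.3561344e-06 / 0.018 = 7.53408e-05 m/s
Check: Re = rho_f * v_s * d / mu = 1000 * 7.53408e-05 * 4.8e-05 / 0.001 = 0.00362 < 1, so Stokes' law applies.

7.53408e-05 m/s


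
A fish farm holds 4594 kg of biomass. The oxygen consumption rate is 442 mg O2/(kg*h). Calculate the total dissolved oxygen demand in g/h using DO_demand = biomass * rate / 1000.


Total O2 consumption (mg/h) = 4594 kg * 442 mg/(kg*h) = 2030548 mg/h
Convert to g/h: 2030548 / 1000 = 2030.548 g/h

2030.548 g/h


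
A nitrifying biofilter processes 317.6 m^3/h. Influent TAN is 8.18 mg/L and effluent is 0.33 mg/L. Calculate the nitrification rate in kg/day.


Concentration drop: TAN_in - TAN_out = 8.18 - 0.33 = 7.85 mg/L
Hourly TAN removed = Q * dTAN = 317.6 m^3/h * 7.85 mg/L = 2493.16 g/h  (m^3/h * mg/L = g/h)
Daily TAN removed = 2493.16 * 24 = 59835.84 g/day
Convert to kg/day: 59835.84 / 1000 = 59.83584 kg/day

59.83584 kg/day


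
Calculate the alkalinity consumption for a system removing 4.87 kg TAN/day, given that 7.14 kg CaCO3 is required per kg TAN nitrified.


Alkalinity factor: 7.14 kg CaCO3 consumed per kg TAN nitrified
alk = 4.87 kg TAN * 7.14 = 34.7718 kg CaCO3/day

34.7718 kg CaCO3/day


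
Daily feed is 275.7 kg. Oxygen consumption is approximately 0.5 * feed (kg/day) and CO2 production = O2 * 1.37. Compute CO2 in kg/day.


O2 = 275.7 * 0.5 = 137.85
CO2 = 137.85 * 1.37 = 188.8545

188.8545 kg/day


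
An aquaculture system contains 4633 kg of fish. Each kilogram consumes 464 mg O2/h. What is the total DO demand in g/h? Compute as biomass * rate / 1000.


Total O2 consumption (mg/h) = 4633 kg * 464 mg/(kg*h) = 2149712 mg/h
Convert to g/h: 2149712 / 1000 = 2149.712 g/h

2149.712 g/h


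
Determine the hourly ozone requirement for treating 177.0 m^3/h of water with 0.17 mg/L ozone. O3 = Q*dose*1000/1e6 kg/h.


O3 demand (mg/h) = Q * dose * 1000 = 177.0 * 0.17 * 1000 = 30090 mg/h
Convert mg to kg: 30090 / 1e6 = 0.03009 kg/h

0.03009 kg/h


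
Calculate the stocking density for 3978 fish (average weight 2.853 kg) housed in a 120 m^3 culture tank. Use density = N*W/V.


Total biomass = 3978 fish * 2.853 kg = 11349.234 kg
Density = total biomass / volume = 11349.234 / 120 = 94.5769 kg/m^3

94.5769 kg/m^3


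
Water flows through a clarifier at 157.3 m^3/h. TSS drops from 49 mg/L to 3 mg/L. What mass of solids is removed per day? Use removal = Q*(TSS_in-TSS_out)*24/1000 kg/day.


Concentration drop: TSS_in - TSS_out = 49 - 3 = 46 mg/L
Hourly solids removed = Q * dTSS = 157.3 m^3/h * 46 mg/L = 7235.8 g/h  (m^3/h * mg/L = g/h)
Daily solids removed = 7235.8 * 24 = 173659.2 g/day
Convert g to kg: 173659.2 / 1000 = 173.6592 kg/day

173.6592 kg/day


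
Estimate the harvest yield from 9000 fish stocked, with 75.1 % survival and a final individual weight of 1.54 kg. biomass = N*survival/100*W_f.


Survivors = 9000 * 75.1/100 = 6759 fish
Harvest biomass = survivors * W_f = 6759 * 1.54 = 10408.86 kg

10408.86 kg


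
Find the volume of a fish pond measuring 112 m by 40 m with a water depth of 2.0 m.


Base area = L * W = 112 * 40 = 4480 m^2
Volume = area * depth = 4480 * 2.0 = 8960 m^3

8960 m^3


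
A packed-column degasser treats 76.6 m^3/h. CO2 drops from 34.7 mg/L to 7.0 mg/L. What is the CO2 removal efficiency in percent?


CO2_out / CO2_in = 7.0 / 34.7 = 0.20172911
Fraction remaining = 0.20172911
efficiency = (1 - 0.20172911) * 100 = 79.8271 %

79.8271 %


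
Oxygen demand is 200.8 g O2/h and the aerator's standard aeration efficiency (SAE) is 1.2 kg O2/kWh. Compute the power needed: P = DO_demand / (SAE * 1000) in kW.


SAE in g O2/kWh = 1.2 * 1000 = 1200 g/kWh
P = DO_demand / SAE_g = 200.8 / 1200 = 0.167333 kW

0.167333 kW


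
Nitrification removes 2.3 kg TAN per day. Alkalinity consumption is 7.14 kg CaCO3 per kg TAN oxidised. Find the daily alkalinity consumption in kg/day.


Alkalinity factor: 7.14 kg CaCO3 consumed per kg TAN nitrified
alk = 2.3 kg TAN * 7.14 = 16.422 kg CaCO3/day

16.422 kg CaCO3/day


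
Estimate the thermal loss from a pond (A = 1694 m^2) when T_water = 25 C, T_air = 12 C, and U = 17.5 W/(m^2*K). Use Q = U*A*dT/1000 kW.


Temperature difference dT = 25 - 12 = 13 K
Heat loss (W) = U * A * dT = 17.5 * 1694 * 13 = 385385 W
Convert to kW: 385385 / 1000 = 385.385 kW

385.385 kW


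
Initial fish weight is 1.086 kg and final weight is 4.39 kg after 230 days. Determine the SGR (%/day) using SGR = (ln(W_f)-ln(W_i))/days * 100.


ln(W_f) = ln(4.39) = 1.4793292
ln(W_i) = ln(1.086) = 0.082501222
ln(W_f) - ln(W_i) = 1.4793292 - 0.082501222 = 1.396828
SGR = 1.396828 / 230 * 100 = 0.607317 %/day

0.607317 %/day


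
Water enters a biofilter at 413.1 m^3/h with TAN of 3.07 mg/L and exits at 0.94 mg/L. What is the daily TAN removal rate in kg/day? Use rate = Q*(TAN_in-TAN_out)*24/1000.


Concentration drop: TAN_in - TAN_out = 3.07 - 0.94 = 2.13 mg/L
Hourly TAN removed = Q * dTAN = 413.1 m^3/h * 2.13 mg/L = 879.903 g/h  (m^3/h * mg/L = g/h)
Daily TAN removed = 879.903 * 24 = 21117.672 g/day
Convert to kg/day: 21117.672 / 1000 = 21.117672 kg/day

21.117672 kg/day


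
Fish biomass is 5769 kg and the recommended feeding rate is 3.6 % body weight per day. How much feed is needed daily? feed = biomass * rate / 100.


Feeding rate fraction = 3.6% / 100 = 0.036
Daily feed = 5769 kg * 0.036 = 207.684 kg/day

207.684 kg/day


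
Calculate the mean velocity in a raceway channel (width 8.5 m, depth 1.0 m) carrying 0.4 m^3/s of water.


Cross-sectional area = W * d = 8.5 * 1.0 = 8.5 m^2
Velocity = Q / A = 0.4 / 8.5 = 0.0470588 m/s

0.0470588 m/s


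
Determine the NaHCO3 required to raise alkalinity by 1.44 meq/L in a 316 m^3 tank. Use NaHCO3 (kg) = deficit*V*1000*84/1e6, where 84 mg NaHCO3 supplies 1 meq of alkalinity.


Tank volume in L = 316 m^3 * 1000 = 316000 L
Total meq required = 1.44 meq/L * 316000 L = 455040 meq
NaHCO3 mass = 455040 meq * 84 mg/meq / 1e6 = 38.2234 kg

38.2234 kg


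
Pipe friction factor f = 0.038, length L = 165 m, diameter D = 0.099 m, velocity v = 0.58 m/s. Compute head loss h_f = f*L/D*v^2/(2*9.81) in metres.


v^2 = 0.58^2 = 0.3364 m^2/s^2
L/D = 165/0.099 = 1666.6667
h_f = f*(L/D)*v^2/(2g) = 0.038 * 1666.6667 * 0.3364 / 19.62 = 1.0859 m

1.0859 m


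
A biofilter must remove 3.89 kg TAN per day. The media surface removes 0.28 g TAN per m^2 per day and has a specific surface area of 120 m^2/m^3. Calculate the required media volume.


A = 3.89*1000 / 0.28 = 13892.857 m^2
V = 13892.857 / 120 = 115.774

115.774 m^3


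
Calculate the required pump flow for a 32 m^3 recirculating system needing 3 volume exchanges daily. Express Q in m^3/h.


Daily recirculation volume = 32 m^3 * 3 = 96 m^3/day
Flow rate Q = daily volume / 24 h = 96 / 24 = 4 m^3/h

4 m^3/h


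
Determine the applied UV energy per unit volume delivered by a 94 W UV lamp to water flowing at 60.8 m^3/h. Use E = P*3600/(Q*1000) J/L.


Energy delivered per hour = 94 W * 3600 s = 338400 J/h
Volume treated per hour = 60.8 m^3/h * 1000 = 60800 L/h
dose = 338400 / 60800 = 5.56579 J/L

5.56579 J/L


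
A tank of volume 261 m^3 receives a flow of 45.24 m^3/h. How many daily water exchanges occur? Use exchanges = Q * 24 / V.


Daily flow volume = 45.24 m^3/h * 24 h = 1085.76 m^3/day
Exchanges = daily flow / tank volume = 1085.76 / 261 = 4.16 exchanges/day

4.16 exchanges/day


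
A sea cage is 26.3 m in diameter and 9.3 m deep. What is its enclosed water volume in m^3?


r = d/2 = 26.3/2 = 13.15 m
Base area = pi*r^2 = pi*13.15^2 = 543.25206 m^2
Volume = 543.25206 * 9.3 = 5052.24 m^3

5052.24 m^3


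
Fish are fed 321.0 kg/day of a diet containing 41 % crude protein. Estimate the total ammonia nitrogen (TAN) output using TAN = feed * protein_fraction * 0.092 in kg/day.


Protein in feed = 321.0 * 41/100 = 131.61 kg/day
TAN = protein * 0.092 = 131.61 * 0.092 = 12.10812 kg/day

12.10812 kg/day


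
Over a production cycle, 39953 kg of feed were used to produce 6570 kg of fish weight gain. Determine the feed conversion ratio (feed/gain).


FCR = feed consumed / weight gained
FCR = 39953 kg / 6570 kg = 6.08113

6.08113


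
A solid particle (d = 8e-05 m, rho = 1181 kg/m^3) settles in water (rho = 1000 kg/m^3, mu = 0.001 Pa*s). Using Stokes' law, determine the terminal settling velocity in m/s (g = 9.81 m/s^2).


Density difference: rho_p - rho_f = 1181 - 1000 = 181 kg/m^3
d^2 = (8e-05)^2 = 6.4e-09 m^2
Numerator = (rho_p - rho_f) * g * d^2 = 181 * 9.81 * 6.4e-09 = 1.1363904e-05
Denominator = 18 * mu = 18 * 0.001 = 0.018
v_s = 1.1363904e-05 / 0.018 = 6.31328e-04 m/s
Check: Re = rho_f * v_s * d / mu = 1000 * 6.31328e-04 * 8e-05 / 0.001 = 0.0505 < 1, so Stokes' law applies.

6.31328e-04 m/s


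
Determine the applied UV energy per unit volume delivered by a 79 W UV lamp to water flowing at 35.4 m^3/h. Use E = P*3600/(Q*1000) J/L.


Energy delivered per hour = 79 W * 3600 s = 284400 J/h
Volume treated per hour = 35.4 m^3/h * 1000 = 35400 L/h
dose = 284400 / 35400 = 8.0339 J/L

8.0339 J/L


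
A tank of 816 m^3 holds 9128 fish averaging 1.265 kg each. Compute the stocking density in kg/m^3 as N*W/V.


Total biomass = 9128 fish * 1.265 kg = 11546.92 kg
Density = total biomass / volume = 11546.92 / 816 = 14.1506 kg/m^3

14.1506 kg/m^3


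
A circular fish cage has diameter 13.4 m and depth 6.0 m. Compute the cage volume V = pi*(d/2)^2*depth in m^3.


r = d/2 = 13.4/2 = 6.7 m
Base area = pi*r^2 = pi*6.7^2 = 141.02609 m^2
Volume = 141.02609 * 6.0 = 846.157 m^3

846.157 m^3


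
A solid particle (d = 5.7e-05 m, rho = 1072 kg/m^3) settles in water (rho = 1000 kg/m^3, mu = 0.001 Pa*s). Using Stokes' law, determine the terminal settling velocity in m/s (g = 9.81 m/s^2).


Density difference: rho_p - rho_f = 1072 - 1000 = 72 kg/m^3
d^2 = (5.7e-05)^2 = 3.249e-09 m^2
Numerator = (rho_p - rho_f) * g * d^2 = 72 * 9.81 * 3.249e-09 = 2.2948337e-06
Denominator = 18 * mu = 18 * 0.001 = 0.018
v_s = 2.2948337e-06 / 0.018 = 1.27491e-04 m/s
Check: Re = rho_f * v_s * d / mu = 1000 * 1.27491e-04 * 5.7e-05 / 0.001 = 0.00727 < 1, so Stokes' law applies.

1.27491e-04 m/s


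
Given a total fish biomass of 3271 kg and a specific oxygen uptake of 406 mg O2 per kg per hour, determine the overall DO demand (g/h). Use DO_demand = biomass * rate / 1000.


Total O2 consumption (mg/h) = 3271 kg * 406 mg/(kg*h) = 1328026 mg/h
Convert to g/h: 1328026 / 1000 = 1328.026 g/h

1328.026 g/h


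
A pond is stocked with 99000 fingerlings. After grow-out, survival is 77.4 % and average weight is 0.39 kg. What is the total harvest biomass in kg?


Survivors = 99000 * 77.4/100 = 76626 fish
Harvest biomass = survivors * W_f = 76626 * 0.39 = 29884.14 kg

29884.14 kg


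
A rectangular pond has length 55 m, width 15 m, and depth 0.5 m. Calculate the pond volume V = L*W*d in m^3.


Base area = L * W = 55 * 15 = 825 m^2
Volume = area * depth = 825 * 0.5 = 412.5 m^3

412.5 m^3


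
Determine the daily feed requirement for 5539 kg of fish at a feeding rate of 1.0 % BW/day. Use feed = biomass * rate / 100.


Feeding rate fraction = 1.0% / 100 = 0.01
Daily feed = 5539 kg * 0.01 = 55.39 kg/day

55.39 kg/day


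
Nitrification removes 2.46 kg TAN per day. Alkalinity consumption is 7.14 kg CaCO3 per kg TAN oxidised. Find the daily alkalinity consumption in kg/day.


Alkalinity factor: 7.14 kg CaCO3 consumed per kg TAN nitrified
alk = 2.46 kg TAN * 7.14 = 17.5644 kg CaCO3/day

17.5644 kg CaCO3/day
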